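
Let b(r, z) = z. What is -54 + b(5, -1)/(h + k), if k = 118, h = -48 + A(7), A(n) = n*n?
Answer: -6427/119 ≈ -54.008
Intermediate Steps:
A(n) = n**2
h = 1 (h = -48 + 7**2 = -48 + 49 = 1)
-54 + b(5, -1)/(h + k) = -54 - 1/(1 + 118) = -54 - 1/119 = -6427/119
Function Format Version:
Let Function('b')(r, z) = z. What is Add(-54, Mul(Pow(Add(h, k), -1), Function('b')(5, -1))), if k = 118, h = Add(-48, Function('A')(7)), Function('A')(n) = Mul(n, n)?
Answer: Rational(-6427, 119) ≈ -54.008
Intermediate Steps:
Function('A')(n) = Pow(n, 2)
h = 1 (h = Add(-48, Pow(7, 2)) = Add(-48, 49) = 1)
Add(-54, Mul(Pow(Add(h, k), -1), Function('b')(5, -1))) = Add(-54, Mul(Pow(Add(1, 118), -1), -1)) = Add(-54, Mul(Pow(119, -1), -1)) = Add(-54, Mul(Rational(1, 119), -1)) = Add(-54, Rational(-1, 119)) = Rational(-6427, 119)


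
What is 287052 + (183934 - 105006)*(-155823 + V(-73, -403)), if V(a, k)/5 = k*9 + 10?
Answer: -13725923572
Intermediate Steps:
V(a, k) = 50 + 45*k (V(a, k) = 5*(k*9 + 10) = 5*(9*k + 10) = 5*(10 + 9*k) = 50 + 45*k)
287052 + (183934 - 105006)*(-155823 + V(-73, -403)) = 287052 + (183934 - 105006)*(-155823 + (50 + 45*(-403))) = 287052 + 78928*(-155823 + (50 - 18135)) = 287052 + 78928*(-155823 - 18085) = 287052 + 78928*(-173908) = 287052 - 13726210624 = -13725923572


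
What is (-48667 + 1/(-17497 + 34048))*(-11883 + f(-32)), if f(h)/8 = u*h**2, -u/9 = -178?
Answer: -3520437156341572/5517 ≈ -6.3811e+11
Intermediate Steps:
u = 1602 (u = -9*(-178) = 1602)
f(h) = 12816*h**2 (f(h) = 8*(1602*h**2) = 12816*h**2)
(-48667 + 1/(-17497 + 34048))*(-11883 + f(-32)) = (-48667 + 1/(-17497 + 34048))*(-11883 + 12816*(-32)**2) = (-48667 + 1/16551)*(-11883 + 12816*1024) = (-48667 + 1/16551)*(-11883 + 13123584) = -805487516/16551*13111701 = -3520437156341572/5517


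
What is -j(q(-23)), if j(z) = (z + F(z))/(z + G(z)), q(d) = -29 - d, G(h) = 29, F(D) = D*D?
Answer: -30/23 ≈ -1.3043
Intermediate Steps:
F(D) = D²
j(z) = (z + z²)/(29 + z) (j(z) = (z + z²)/(z + 29) = (z + z²)/(29 + z))
-j(q(-23)) = -(-29 - 1*(-23))*(1 + (-29 - 1*(-23)))/(29 + (-29 - 1*(-23))) = -(-29 + 23)*(1 + (-29 + 23))/(29 + (-29 + 23)) = -(-6)*(1 - 6)/(29 - 6) = -(-6)*(-5)/23 = -1*30/23 = -30/23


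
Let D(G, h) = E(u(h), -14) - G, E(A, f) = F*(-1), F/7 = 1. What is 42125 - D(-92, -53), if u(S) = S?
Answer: 42040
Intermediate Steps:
F = 7 (F = 7*1 = 7)
E(A, f) = -7 (E(A, f) = 7*(-1) = -7)
D(G, h) = -7 - G
42125 - D(-92, -53) = 42125 - (-7 - 1*(-92)) = 42125 - (-7 + 92) = 42125 - 1*85 = 42125 - 85 = 42040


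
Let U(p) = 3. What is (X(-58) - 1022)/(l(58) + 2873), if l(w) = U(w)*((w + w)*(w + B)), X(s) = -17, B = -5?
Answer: -1039/21317 ≈ -0.048740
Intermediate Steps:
l(w) = 6*w*(-5 + w) (l(w) = 3*((w + w)*(w - 5)) = 3*((2*w)*(-5 + w)) = 3*(2*w*(-5 + w)) = 6*w*(-5 + w))
(X(-58) - 1022)/(l(58) + 2873) = (-17 - 1022)/(6*58*(-5 + 58) + 2873) = -1039/(6*58*53 + 2873) = -1039/(18444 + 2873) = -1039/21317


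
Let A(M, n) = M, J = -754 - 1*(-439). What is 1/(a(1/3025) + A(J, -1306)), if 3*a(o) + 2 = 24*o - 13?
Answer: -3025/967992 ≈ -0.0031250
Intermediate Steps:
J = -315 (J = -754 + 439 = -315)
a(o) = -5 + 8*o (a(o) = -⅔ + (24*o - 13)/3 = -⅔ + (-13 + 24*o)/3 = -⅔ + (-13/3 + 8*o) = -5 + 8*o)
1/(a(1/3025) + A(J, -1306)) = 1/((-5 + 8/3025) - 315) = 1/(-15117/3025 - 315) = 1/(-967992/3025) = -3025/967992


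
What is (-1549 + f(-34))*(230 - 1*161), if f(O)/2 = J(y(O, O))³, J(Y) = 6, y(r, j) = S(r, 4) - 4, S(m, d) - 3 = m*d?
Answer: -77073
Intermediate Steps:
S(m, d) = 3 + d*m (S(m, d) = 3 + m*d = 3 + d*m)
y(r, j) = -1 + 4*r (y(r, j) = (3 + 4*r) - 4 = -1 + 4*r)
f(O) = 432 (f(O) = 2*6³ = 2*216 = 432)
(-1549 + f(-34))*(230 - 1*161) = (-1549 + 432)*(230 - 1*161) = -1117*(230 - 161) = -1117*69 = -77073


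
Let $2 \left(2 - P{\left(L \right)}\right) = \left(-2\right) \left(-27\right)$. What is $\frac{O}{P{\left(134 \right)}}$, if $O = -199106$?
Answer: $\frac{199106}{25} \approx 7964.2$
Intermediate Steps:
$P{\left(L \right)} = -25$ ($P{\left(L \right)} = 2 - \frac{\left(-2\right) \left(-27\right)}{2} = 2 - 27 = -25$)
$\frac{O}{P{\left(134 \right)}} = - \frac{199106}{-25} = \left(-199106\right) \left(- \frac{1}{25}\right) = \frac{199106}{25}$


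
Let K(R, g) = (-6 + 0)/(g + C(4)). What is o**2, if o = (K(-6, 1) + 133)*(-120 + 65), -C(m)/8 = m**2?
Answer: 863663542225/16129 ≈ 5.3547e+7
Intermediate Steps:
C(m) = -8*m**2
K(R, g) = -6/(-128 + g) (K(R, g) = (-6 + 0)/(g - 8*4**2) = -6/(g - 8*16) = -6/(g - 128) = -6/(-128 + g))
o = -929335/127 (o = (-6/(-128 + 1) + 133)*(-120 + 65) = (-6/(-127) + 133)*(-55) = (-6*(-1/127) + 133)*(-55) = (6/127 + 133)*(-55) = (16897/127)*(-55) = -929335/127 ≈ -7317.6)
o**2 = (-929335/127)**2 = 863663542225/16129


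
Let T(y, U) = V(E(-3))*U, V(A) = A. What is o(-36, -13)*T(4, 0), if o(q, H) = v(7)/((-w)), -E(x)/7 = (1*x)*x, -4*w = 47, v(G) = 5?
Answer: 0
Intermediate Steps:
w = -47/4 (w = -1/4*47 = -47/4 ≈ -11.750)
E(x) = -7*x**2 (E(x) = -7*1*x*x = -7*x*x = -7*x**2)
o(q, H) = 20/47 (o(q, H) = 5/((-1*(-47/4))) = 5/(47/4) = 5*(4/47) = 20/47)
T(y, U) = -63*U (T(y, U) = (-7*(-3)**2)*U = (-7*9)*U = -63*U)
o(-36, -13)*T(4, 0) = 20*(-63*0)/47 = (20/47)*0 = 0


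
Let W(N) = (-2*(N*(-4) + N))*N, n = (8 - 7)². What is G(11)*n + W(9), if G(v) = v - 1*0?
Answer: 497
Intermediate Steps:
n = 1 (n = 1² = 1)
G(v) = v (G(v) = v + 0 = v)
W(N) = 6*N² (W(N) = (-2*(-4*N + N))*N = (-(-6)*N)*N = (6*N)*N = 6*N²)
G(11)*n + W(9) = 11*1 + 6*9² = 11 + 6*81 = 11 + 486 = 497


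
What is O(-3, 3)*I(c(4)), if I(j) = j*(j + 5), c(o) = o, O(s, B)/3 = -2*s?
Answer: 648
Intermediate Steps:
O(s, B) = -6*s (O(s, B) = 3*(-2*s) = -6*s)
I(j) = j*(5 + j)
O(-3, 3)*I(c(4)) = (-6*(-3))*(4*(5 + 4)) = 18*(4*9) = 18*36 = 648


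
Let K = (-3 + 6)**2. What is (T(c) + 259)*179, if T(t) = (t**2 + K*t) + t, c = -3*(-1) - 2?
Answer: 48330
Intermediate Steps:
c = 1 (c = 3 - 2 = 1)
K = 9 (K = 3**2 = 9)
T(t) = t**2 + 10*t (T(t) = (t**2 + 9*t) + t = t**2 + 10*t)
(T(c) + 259)*179 = (1*(10 + 1) + 259)*179 = (1*11 + 259)*179 = (11 + 259)*179 = 270*179 = 48330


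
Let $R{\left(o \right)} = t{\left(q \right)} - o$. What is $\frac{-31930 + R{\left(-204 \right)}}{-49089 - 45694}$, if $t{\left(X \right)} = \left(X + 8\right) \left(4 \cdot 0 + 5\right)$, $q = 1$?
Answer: $\frac{2437}{7291} \approx 0.33425$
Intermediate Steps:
$t{\left(X \right)} = 40 + 5 X$ ($t{\left(X \right)} = \left(8 + X\right) \left(0 + 5\right) = \left(8 + X\right) 5 = 40 + 5 X$)
$R{\left(o \right)} = 45 - o$ ($R{\left(o \right)} = \left(40 + 5 \cdot 1\right) - o = \left(40 + 5\right) - o = 45 - o$)
$\frac{-31930 + R{\left(-204 \right)}}{-49089 - 45694} = \frac{-31930 + \left(45 - -204\right)}{-49089 - 45694} = \frac{-31930 + \left(45 + 204\right)}{-94783} = \left(-31930 + 249\right) \left(- \frac{1}{94783}\right) = \left(-31681\right) \left(- \frac{1}{94783}\right) = \frac{2437}{7291}$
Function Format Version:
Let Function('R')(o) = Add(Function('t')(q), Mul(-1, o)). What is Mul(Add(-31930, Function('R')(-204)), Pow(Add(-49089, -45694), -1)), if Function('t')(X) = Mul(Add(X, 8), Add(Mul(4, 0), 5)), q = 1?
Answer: Rational(2437, 7291) ≈ 0.33425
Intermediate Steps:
Function('t')(X) = Add(40, Mul(5, X)) (Function('t')(X) = Mul(Add(8, X), Add(0, 5)) = Mul(Add(8, X), 5) = Add(40, Mul(5, X)))
Function('R')(o) = Add(45, Mul(-1, o)) (Function('R')(o) = Add(Add(40, Mul(5, 1)), Mul(-1, o)) = Add(Add(40, 5), Mul(-1, o)) = Add(45, Mul(-1, o)))
Mul(Add(-31930, Function('R')(-204)), Pow(Add(-49089, -45694), -1)) = Mul(Add(-31930, Add(45, Mul(-1, -204))), Pow(Add(-49089, -45694), -1)) = Mul(Add(-31930, Add(45, 204)), Pow(-94783, -1)) = Mul(Add(-31930, 249), Rational(-1, 94783)) = Mul(-31681, Rational(-1, 94783)) = Rational(2437, 7291)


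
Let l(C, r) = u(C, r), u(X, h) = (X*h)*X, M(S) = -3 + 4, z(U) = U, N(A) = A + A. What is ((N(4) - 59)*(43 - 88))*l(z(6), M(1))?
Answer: 82620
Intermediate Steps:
N(A) = 2*A
M(S) = 1
u(X, h) = h*X²
l(C, r) = r*C²
((N(4) - 59)*(43 - 88))*l(z(6), M(1)) = ((2*4 - 59)*(43 - 88))*(1*6²) = ((8 - 59)*(-45))*(1*36) = -51*(-45)*36 = 2295*36 = 82620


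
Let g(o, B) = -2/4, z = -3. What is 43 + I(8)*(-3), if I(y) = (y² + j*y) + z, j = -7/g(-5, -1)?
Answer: -476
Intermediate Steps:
g(o, B) = -½ (g(o, B) = -2*¼ = -½)
j = 14 (j = -7/(-½) = -7*(-2) = 14)
I(y) = -3 + y² + 14*y (I(y) = (y² + 14*y) - 3 = -3 + y² + 14*y)
43 + I(8)*(-3) = 43 + (-3 + 8² + 14*8)*(-3) = 43 + (-3 + 64 + 112)*(-3) = 43 + 173*(-3) = 43 - 519 = -476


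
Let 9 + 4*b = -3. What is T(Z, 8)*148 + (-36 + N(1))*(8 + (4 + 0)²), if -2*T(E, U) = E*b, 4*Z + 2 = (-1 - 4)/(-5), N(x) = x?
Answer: -1791/2 ≈ -895.50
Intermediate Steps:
b = -3 (b = -9/4 + (¼)*(-3) = -9/4 - ¾ = -3)
Z = -¼ (Z = -½ + ((-1 - 4)/(-5))/4 = -½ + (-5*(-⅕))/4 = -½ + (¼)*1 = -½ + ¼ = -¼ ≈ -0.25000)
T(E, U) = 3*E/2 (T(E, U) = -E*(-3)/2 = -(-3)*E/2 = 3*E/2)
T(Z, 8)*148 + (-36 + N(1))*(8 + (4 + 0)²) = ((3/2)*(-¼))*148 + (-36 + 1)*(8 + (4 + 0)²) = -3/8*148 - 35*(8 + 4²) = -111/2 - 35*(8 + 16) = -111/2 - 35*24 = -111/2 - 840 = -1791/2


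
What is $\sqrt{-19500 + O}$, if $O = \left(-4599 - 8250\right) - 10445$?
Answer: $i \sqrt{42794} \approx 206.87 i$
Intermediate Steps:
$O = -23294$ ($O = -12849 - 10445 = -23294$)
$\sqrt{-19500 + O} = \sqrt{-19500 - 23294} = \sqrt{-42794} = i \sqrt{42794}$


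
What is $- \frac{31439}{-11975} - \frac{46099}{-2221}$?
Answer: $\frac{621861544}{26596475} \approx 23.381$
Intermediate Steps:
$- \frac{31439}{-11975} - \frac{46099}{-2221} = \left(-31439\right) \left(- \frac{1}{11975}\right) - - \frac{46099}{2221} = \frac{31439}{11975} + \frac{46099}{2221} = \frac{621861544}{26596475}$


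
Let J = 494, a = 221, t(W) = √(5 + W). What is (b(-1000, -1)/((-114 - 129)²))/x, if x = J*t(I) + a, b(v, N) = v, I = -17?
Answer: -17000/13523461029 + 76000*I*√3/13523461029 ≈ -1.2571e-6 + 9.7339e-6*I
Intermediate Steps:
x = 221 + 988*I*√3 (x = 494*√(5 - 17) + 221 = 494*√(-12) + 221 = 494*(2*I*√3) + 221 = 988*I*√3 + 221 = 221 + 988*I*√3 ≈ 221.0 + 1711.3*I)
(b(-1000, -1)/((-114 - 129)²))/x = (-1000/(-114 - 129)²)/(221 + 988*I*√3) = (-1000/((-243)²))/(221 + 988*I*√3) = (-1000/59049)/(221 + 988*I*√3) = (-1000*1/59049)/(221 + 988*I*√3) = -1000/(59049*(221 + 988*I*√3))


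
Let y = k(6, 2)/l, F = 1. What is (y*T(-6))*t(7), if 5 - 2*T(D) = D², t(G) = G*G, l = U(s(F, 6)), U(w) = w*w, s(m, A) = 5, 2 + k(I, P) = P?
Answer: 0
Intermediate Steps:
k(I, P) = -2 + P
U(w) = w²
l = 25 (l = 5² = 25)
t(G) = G²
y = 0 (y = (-2 + 2)/25 = 0*(1/25) = 0)
T(D) = 5/2 - D²/2
(y*T(-6))*t(7) = (0*(5/2 - ½*(-6)²))*7² = (0*(5/2 - ½*36))*49 = (0*(5/2 - 18))*49 = (0*(-31/2))*49 = 0*49 = 0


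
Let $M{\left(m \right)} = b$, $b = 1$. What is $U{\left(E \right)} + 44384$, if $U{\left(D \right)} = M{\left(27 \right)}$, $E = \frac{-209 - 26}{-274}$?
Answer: $44385$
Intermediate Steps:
$E = \frac{235}{274}$ ($E = \left(-209 - 26\right) \left(- \frac{1}{274}\right) = \left(-235\right) \left(- \frac{1}{274}\right) = \frac{235}{274} \approx 0.85766$)
$M{\left(m \right)} = 1$
$U{\left(D \right)} = 1$
$U{\left(E \right)} + 44384 = 1 + 44384 = 44385$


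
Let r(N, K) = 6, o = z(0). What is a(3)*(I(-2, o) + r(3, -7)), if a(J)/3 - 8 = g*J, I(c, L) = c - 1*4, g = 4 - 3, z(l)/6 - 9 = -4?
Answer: 0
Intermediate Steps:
z(l) = 30 (z(l) = 54 + 6*(-4) = 54 - 24 = 30)
g = 1
o = 30
I(c, L) = -4 + c (I(c, L) = c - 4 = -4 + c)
a(J) = 24 + 3*J (a(J) = 24 + 3*(1*J) = 24 + 3*J)
a(3)*(I(-2, o) + r(3, -7)) = (24 + 3*3)*((-4 - 2) + 6) = (24 + 9)*(-6 + 6) = 33*0 = 0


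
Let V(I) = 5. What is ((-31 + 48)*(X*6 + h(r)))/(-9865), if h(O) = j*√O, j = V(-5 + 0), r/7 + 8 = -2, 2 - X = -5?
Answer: -714/9865 - 17*I*√70/1973 ≈ -0.072377 - 0.072089*I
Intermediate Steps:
X = 7 (X = 2 - 1*(-5) = 2 + 5 = 7)
r = -70 (r = -56 + 7*(-2) = -56 - 14 = -70)
j = 5
h(O) = 5*√O
((-31 + 48)*(X*6 + h(r)))/(-9865) = ((-31 + 48)*(7*6 + 5*√(-70)))/(-9865) = (17*(42 + 5*(I*√70)))*(-1/9865) = (17*(42 + 5*I*√70))*(-1/9865) = (714 + 85*I*√70)*(-1/9865) = -714/9865 - 17*I*√70/1973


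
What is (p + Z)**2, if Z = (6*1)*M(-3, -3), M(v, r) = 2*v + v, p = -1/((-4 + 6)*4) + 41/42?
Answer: 79727041/28224 ≈ 2824.8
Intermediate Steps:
p = 143/168 (p = -1/(2*4) + 41*(1/42) = -1/8 + 41/42 = 143/168 ≈ 0.85119)
M(v, r) = 3*v
Z = -54 (Z = (6*1)*(3*(-3)) = 6*(-9) = -54)
(p + Z)**2 = (143/168 - 54)**2 = (-8929/168)**2 = 79727041/28224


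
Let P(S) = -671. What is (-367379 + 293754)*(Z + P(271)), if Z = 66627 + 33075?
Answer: -7291157375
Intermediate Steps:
Z = 99702
(-367379 + 293754)*(Z + P(271)) = (-367379 + 293754)*(99702 - 671) = -73625*99031 = -7291157375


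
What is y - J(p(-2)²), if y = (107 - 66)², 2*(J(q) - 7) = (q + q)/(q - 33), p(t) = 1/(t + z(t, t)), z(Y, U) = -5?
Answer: 2705185/1616 ≈ 1674.0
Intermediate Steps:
p(t) = 1/(-5 + t) (p(t) = 1/(t - 5) = 1/(-5 + t))
J(q) = 7 + q/(-33 + q) (J(q) = 7 + ((q + q)/(q - 33))/2 = 7 + ((2*q)/(-33 + q))/2 = 7 + (2*q/(-33 + q))/2 = 7 + q/(-33 + q))
y = 1681 (y = 41² = 1681)
y - J(p(-2)²) = 1681 - (-231 + 8*(1/(-5 - 2))²)/(-33 + (1/(-5 - 2))²) = 1681 - (-231 + 8*(1/(-7))²)/(-33 + (1/(-7))²) = 1681 - (-231 + 8*(-⅐)²)/(-33 + (-⅐)²) = 1681 - (-231 + 8*(1/49))/(-33 + 1/49) = 1681 - (-231 + 8/49)/(-1616/49) = 1681 - (-49)*(-11311)/(1616*49) = 1681 - 1*11311/1616 = 1681 - 11311/1616 = 2705185/1616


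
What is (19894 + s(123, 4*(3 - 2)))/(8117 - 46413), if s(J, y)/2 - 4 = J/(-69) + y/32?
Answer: -1830679/3523232 ≈ -0.51960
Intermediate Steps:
s(J, y) = 8 - 2*J/69 + y/16 (s(J, y) = 8 + 2*(J/(-69) + y/32) = 8 + 2*(J*(-1/69) + y*(1/32)) = 8 + 2*(-J/69 + y/32) = 8 + (-2*J/69 + y/16) = 8 - 2*J/69 + y/16)
(19894 + s(123, 4*(3 - 2)))/(8117 - 46413) = (19894 + (8 - 2/69*123 + (4*(3 - 2))/16))/(8117 - 46413) = (19894 + (8 - 82/23 + (4*1)/16))/(-38296) = (19894 + (8 - 82/23 + (1/16)*4))*(-1/38296) = (19894 + (8 - 82/23 + ¼))*(-1/38296) = (19894 + 431/92)*(-1/38296) = (1830679/92)*(-1/38296) = -1830679/3523232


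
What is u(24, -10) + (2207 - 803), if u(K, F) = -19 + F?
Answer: 1375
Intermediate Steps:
u(24, -10) + (2207 - 803) = (-19 - 10) + (2207 - 803) = -29 + 1404 = 1375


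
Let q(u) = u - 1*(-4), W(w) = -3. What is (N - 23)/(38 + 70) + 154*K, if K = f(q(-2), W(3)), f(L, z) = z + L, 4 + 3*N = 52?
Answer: -16639/108 ≈ -154.06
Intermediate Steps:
N = 16 (N = -4/3 + (⅓)*52 = -4/3 + 52/3 = 16)
q(u) = 4 + u (q(u) = u + 4 = 4 + u)
f(L, z) = L + z
K = -1 (K = (4 - 2) - 3 = 2 - 3 = -1)
(N - 23)/(38 + 70) + 154*K = (16 - 23)/(38 + 70) + 154*(-1) = -7/108 - 154 = -16639/108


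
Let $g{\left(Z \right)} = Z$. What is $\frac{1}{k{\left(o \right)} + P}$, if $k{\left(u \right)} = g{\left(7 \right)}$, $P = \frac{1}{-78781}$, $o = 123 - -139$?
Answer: $\frac{78781}{551466} \approx 0.14286$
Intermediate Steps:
$o = 262$ ($o = 123 + 139 = 262$)
$P = - \frac{1}{78781} \approx -1.2693 \cdot 10^{-5}$
$k{\left(u \right)} = 7$
$\frac{1}{k{\left(o \right)} + P} = \frac{1}{7 - \frac{1}{78781}} = \frac{1}{\frac{551466}{78781}} = \frac{78781}{551466}$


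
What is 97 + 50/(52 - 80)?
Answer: 1333/14 ≈ 95.214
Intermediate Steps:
97 + 50/(52 - 80) = 97 + 50/(-28) = 97 + 50*(-1/28) = 97 - 25/14 = 1333/14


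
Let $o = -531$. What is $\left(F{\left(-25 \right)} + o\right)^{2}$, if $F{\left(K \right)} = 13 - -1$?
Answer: $267289$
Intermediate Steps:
$F{\left(K \right)} = 14$ ($F{\left(K \right)} = 13 + 1 = 14$)
$\left(F{\left(-25 \right)} + o\right)^{2} = \left(14 - 531\right)^{2} = \left(-517\right)^{2} = 267289$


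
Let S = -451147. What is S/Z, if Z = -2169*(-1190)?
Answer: -451147/2581110 ≈ -0.17479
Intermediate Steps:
Z = 2581110
S/Z = -451147/2581110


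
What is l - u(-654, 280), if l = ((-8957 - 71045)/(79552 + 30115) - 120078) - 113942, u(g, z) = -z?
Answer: -1507861446/6451 ≈ -2.3374e+5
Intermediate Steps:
l = -1509667726/6451 (l = (-80002/109667 - 120078) - 113942 = (-80002*1/109667 - 120078) - 113942 = (-4706/6451 - 120078) - 113942 = -774627884/6451 - 113942 = -1509667726/6451 ≈ -2.3402e+5)
l - u(-654, 280) = -1509667726/6451 - (-1)*280 = -1509667726/6451 - 1*(-280) = -1509667726/6451 + 280 = -1507861446/6451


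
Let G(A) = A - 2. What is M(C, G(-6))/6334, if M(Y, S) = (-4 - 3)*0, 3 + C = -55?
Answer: 0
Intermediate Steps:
G(A) = -2 + A
C = -58 (C = -3 - 55 = -58)
M(Y, S) = 0 (M(Y, S) = -7*0 = 0)
M(C, G(-6))/6334 = 0/6334 = 0*(1/6334) = 0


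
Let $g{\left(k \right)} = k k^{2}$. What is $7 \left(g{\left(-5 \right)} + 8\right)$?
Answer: $-819$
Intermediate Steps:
$g{\left(k \right)} = k^{3}$
$7 \left(g{\left(-5 \right)} + 8\right) = 7 \left(\left(-5\right)^{3} + 8\right) = 7 \left(-125 + 8\right) = 7 \left(-117\right) = -819$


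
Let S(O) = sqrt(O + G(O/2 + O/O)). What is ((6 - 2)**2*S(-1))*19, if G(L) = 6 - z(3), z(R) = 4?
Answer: 304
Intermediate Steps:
G(L) = 2 (G(L) = 6 - 1*4 = 6 - 4 = 2)
S(O) = sqrt(2 + O) (S(O) = sqrt(O + 2) = sqrt(2 + O))
((6 - 2)**2*S(-1))*19 = ((6 - 2)**2*sqrt(2 - 1))*19 = (4**2*sqrt(1))*19 = (16*1)*19 = 16*19 = 304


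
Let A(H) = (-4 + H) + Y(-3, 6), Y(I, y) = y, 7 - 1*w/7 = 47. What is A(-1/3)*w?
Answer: -1400/3 ≈ -466.67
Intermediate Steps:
w = -280 (w = 49 - 7*47 = 49 - 329 = -280)
A(H) = 2 + H (A(H) = (-4 + H) + 6 = 2 + H)
A(-1/3)*w = (2 - 1/3)*(-280) = (5/3)*(-280) = -1400/3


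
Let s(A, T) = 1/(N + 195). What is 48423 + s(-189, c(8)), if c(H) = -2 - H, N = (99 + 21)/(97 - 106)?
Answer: 26390538/545 ≈ 48423.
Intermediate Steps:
N = -40/3 (N = 120/(-9) = 120*(-1/9) = -40/3 ≈ -13.333)
s(A, T) = 3/545 (s(A, T) = 1/(-40/3 + 195) = 1/(545/3) = 3/545)
48423 + s(-189, c(8)) = 48423 + 3/545 = 26390538/545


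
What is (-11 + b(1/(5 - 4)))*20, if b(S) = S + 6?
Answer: -80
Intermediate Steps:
b(S) = 6 + S
(-11 + b(1/(5 - 4)))*20 = (-11 + (6 + 1/(5 - 4)))*20 = (-11 + (6 + 1/1))*20 = (-11 + (6 + 1))*20 = (-11 + 7)*20 = -4*20 = -80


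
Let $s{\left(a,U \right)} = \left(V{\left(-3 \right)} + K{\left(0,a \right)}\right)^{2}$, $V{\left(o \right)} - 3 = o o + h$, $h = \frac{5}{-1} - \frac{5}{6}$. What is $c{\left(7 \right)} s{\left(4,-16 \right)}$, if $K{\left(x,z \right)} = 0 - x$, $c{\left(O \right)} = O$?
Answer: $\frac{9583}{36} \approx 266.19$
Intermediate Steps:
$K{\left(x,z \right)} = - x$
$h = - \frac{35}{6}$ ($h = 5 \left(-1\right) - \frac{5}{6} = -5 - \frac{5}{6} = - \frac{35}{6} \approx -5.8333$)
$V{\left(o \right)} = - \frac{17}{6} + o^{2}$ ($V{\left(o \right)} = 3 + \left(o o - \frac{35}{6}\right) = 3 + \left(o^{2} - \frac{35}{6}\right) = 3 + \left(- \frac{35}{6} + o^{2}\right) = - \frac{17}{6} + o^{2}$)
$s{\left(a,U \right)} = \frac{1369}{36}$ ($s{\left(a,U \right)} = \left(\left(- \frac{17}{6} + \left(-3\right)^{2}\right) - 0\right)^{2} = \left(\left(- \frac{17}{6} + 9\right) + 0\right)^{2} = \left(\frac{37}{6} + 0\right)^{2} = \left(\frac{37}{6}\right)^{2} = \frac{1369}{36}$)
$c{\left(7 \right)} s{\left(4,-16 \right)} = 7 \cdot \frac{1369}{36} = \frac{9583}{36}$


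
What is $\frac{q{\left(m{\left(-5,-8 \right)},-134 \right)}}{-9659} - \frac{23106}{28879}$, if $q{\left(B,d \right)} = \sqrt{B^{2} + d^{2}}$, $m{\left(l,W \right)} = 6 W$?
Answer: $- \frac{23106}{28879} - \frac{2 \sqrt{5065}}{9659} \approx -0.81483$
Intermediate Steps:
$\frac{q{\left(m{\left(-5,-8 \right)},-134 \right)}}{-9659} - \frac{23106}{28879} = \frac{\sqrt{\left(6 \left(-8\right)\right)^{2} + \left(-134\right)^{2}}}{-9659} - \frac{23106}{28879} = \sqrt{\left(-48\right)^{2} + 17956} \left(- \frac{1}{9659}\right) - \frac{23106}{28879} = \sqrt{2304 + 17956} \left(- \frac{1}{9659}\right) - \frac{23106}{28879} = \sqrt{20260} \left(- \frac{1}{9659}\right) - \frac{23106}{28879} = 2 \sqrt{5065} \left(- \frac{1}{9659}\right) - \frac{23106}{28879} = - \frac{2 \sqrt{5065}}{9659} - \frac{23106}{28879} = - \frac{23106}{28879} - \frac{2 \sqrt{5065}}{9659}$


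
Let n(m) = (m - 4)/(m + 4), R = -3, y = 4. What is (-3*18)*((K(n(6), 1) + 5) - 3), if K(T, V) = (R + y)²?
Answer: -162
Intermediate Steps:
n(m) = (-4 + m)/(4 + m)
K(T, V) = 1 (K(T, V) = (-3 + 4)² = 1² = 1)
(-3*18)*((K(n(6), 1) + 5) - 3) = (-3*18)*((1 + 5) - 3) = -54*(6 - 3) = -54*3 = -162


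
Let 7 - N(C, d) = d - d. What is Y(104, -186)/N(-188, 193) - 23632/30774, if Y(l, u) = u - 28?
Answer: -3375530/107709 ≈ -31.339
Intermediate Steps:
N(C, d) = 7 (N(C, d) = 7 - (d - d) = 7 - 1*0 = 7 + 0 = 7)
Y(l, u) = -28 + u
Y(104, -186)/N(-188, 193) - 23632/30774 = (-28 - 186)/7 - 23632/30774 = -214*⅐ - 23632*1/30774 = -214/7 - 11816/15387 = -3375530/107709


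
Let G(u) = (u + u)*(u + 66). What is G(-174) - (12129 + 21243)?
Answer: 4212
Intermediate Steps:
G(u) = 2*u*(66 + u) (G(u) = (2*u)*(66 + u) = 2*u*(66 + u))
G(-174) - (12129 + 21243) = 2*(-174)*(66 - 174) - (12129 + 21243) = 2*(-174)*(-108) - 1*33372 = 37584 - 33372 = 4212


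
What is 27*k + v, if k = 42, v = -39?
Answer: 1095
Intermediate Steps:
27*k + v = 27*42 - 39 = 1134 - 39 = 1095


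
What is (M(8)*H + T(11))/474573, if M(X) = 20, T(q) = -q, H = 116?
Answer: 2309/474573 ≈ 0.0048654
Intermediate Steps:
(M(8)*H + T(11))/474573 = (20*116 - 1*11)/474573 = (2320 - 11)*(1/474573) = 2309*(1/474573) = 2309/474573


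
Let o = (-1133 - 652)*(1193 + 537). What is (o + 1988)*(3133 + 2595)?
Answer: -17676963136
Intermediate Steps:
o = -3088050 (o = -1785*1730 = -3088050)
(o + 1988)*(3133 + 2595) = (-3088050 + 1988)*(3133 + 2595) = -3086062*5728 = -17676963136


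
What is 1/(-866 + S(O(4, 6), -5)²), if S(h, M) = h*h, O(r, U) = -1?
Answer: -1/865 ≈ -0.0011561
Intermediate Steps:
S(h, M) = h²
1/(-866 + S(O(4, 6), -5)²) = 1/(-866 + ((-1)²)²) = 1/(-866 + 1²) = 1/(-866 + 1) = 1/(-865) = -1/865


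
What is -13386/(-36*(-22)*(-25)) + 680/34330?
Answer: 7883423/11328900 ≈ 0.69587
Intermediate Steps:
-13386/(-36*(-22)*(-25)) + 680/34330 = -13386/(792*(-25)) + 680*(1/34330) = -13386/(-19800) + 68/3433 = -13386*(-1/19800) + 68/3433 = 2231/3300 + 68/3433 = 7883423/11328900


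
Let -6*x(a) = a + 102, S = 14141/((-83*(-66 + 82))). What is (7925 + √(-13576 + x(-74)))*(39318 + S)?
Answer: 413686291775/1328 + 52200163*I*√122226/3984 ≈ 3.1151e+8 + 4.5807e+6*I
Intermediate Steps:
S = -14141/1328 (S = 14141/((-83*16)) = 14141/(-1328) = 14141*(-1/1328) = -14141/1328 ≈ -10.648)
x(a) = -17 - a/6 (x(a) = -(a + 102)/6 = -(102 + a)/6 = -17 - a/6)
(7925 + √(-13576 + x(-74)))*(39318 + S) = (7925 + √(-13576 + (-17 - ⅙*(-74))))*(39318 - 14141/1328) = (7925 + √(-13576 + (-17 + 37/3)))*(52200163/1328) = (7925 + √(-13576 - 14/3))*(52200163/1328) = (7925 + √(-40742/3))*(52200163/1328) = (7925 + I*√122226/3)*(52200163/1328) = 413686291775/1328 + 52200163*I*√122226/3984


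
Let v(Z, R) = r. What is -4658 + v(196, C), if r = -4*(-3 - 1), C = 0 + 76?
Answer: -4642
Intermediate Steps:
C = 76
r = 16 (r = -4*(-4) = 16)
v(Z, R) = 16
-4658 + v(196, C) = -4658 + 16 = -4642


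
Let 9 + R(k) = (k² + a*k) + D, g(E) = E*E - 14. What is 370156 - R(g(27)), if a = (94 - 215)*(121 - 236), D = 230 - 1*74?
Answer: -10090441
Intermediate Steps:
D = 156 (D = 230 - 74 = 156)
a = 13915 (a = -121*(-115) = 13915)
g(E) = -14 + E² (g(E) = E² - 14 = -14 + E²)
R(k) = 147 + k² + 13915*k (R(k) = -9 + ((k² + 13915*k) + 156) = -9 + (156 + k² + 13915*k) = 147 + k² + 13915*k)
370156 - R(g(27)) = 370156 - (147 + (-14 + 27²)² + 13915*(-14 + 27²)) = 370156 - (147 + (-14 + 729)² + 13915*(-14 + 729)) = 370156 - (147 + 715² + 13915*715) = 370156 - (147 + 511225 + 9949225) = 370156 - 1*10460597 = 370156 - 10460597 = -10090441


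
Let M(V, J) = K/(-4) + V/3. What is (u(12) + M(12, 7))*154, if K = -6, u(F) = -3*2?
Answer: -77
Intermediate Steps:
u(F) = -6
M(V, J) = 3/2 + V/3 (M(V, J) = -6/(-4) + V/3 = -6*(-¼) + V*(⅓) = 3/2 + V/3)
(u(12) + M(12, 7))*154 = (-6 + (3/2 + (⅓)*12))*154 = (-6 + (3/2 + 4))*154 = (-6 + 11/2)*154 = -½*154 = -77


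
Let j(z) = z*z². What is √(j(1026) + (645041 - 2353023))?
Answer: √1078337594 ≈ 32838.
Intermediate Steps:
j(z) = z³
√(j(1026) + (645041 - 2353023)) = √(1026³ + (645041 - 2353023)) = √(1080045576 - 1707982) = √1078337594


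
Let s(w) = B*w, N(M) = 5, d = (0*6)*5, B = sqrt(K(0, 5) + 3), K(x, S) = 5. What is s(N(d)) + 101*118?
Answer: 11918 + 10*sqrt(2) ≈ 11932.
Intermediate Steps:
B = 2*sqrt(2) (B = sqrt(5 + 3) = sqrt(8) = 2*sqrt(2) ≈ 2.8284)
d = 0 (d = 0*5 = 0)
s(w) = 2*w*sqrt(2) (s(w) = (2*sqrt(2))*w = 2*w*sqrt(2))
s(N(d)) + 101*118 = 2*5*sqrt(2) + 101*118 = 10*sqrt(2) + 11918 = 11918 + 10*sqrt(2)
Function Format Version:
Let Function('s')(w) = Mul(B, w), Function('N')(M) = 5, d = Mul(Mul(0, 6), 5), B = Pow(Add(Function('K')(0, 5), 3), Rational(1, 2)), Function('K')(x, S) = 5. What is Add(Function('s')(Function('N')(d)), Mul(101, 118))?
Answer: Add(11918, Mul(10, Pow(2, Rational(1, 2)))) ≈ 11932.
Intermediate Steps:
B = Mul(2, Pow(2, Rational(1, 2))) (B = Pow(Add(5, 3), Rational(1, 2)) = Pow(8, Rational(1, 2)) = Mul(2, Pow(2, Rational(1, 2))) ≈ 2.8284)
d = 0 (d = Mul(0, 5) = 0)
Function('s')(w) = Mul(2, w, Pow(2, Rational(1, 2))) (Function('s')(w) = Mul(Mul(2, Pow(2, Rational(1, 2))), w) = Mul(2, w, Pow(2, Rational(1, 2))))
Add(Function('s')(Function('N')(d)), Mul(101, 118)) = Add(Mul(2, 5, Pow(2, Rational(1, 2))), Mul(101, 118)) = Add(Mul(10, Pow(2, Rational(1, 2))), 11918) = Add(11918, Mul(10, Pow(2, Rational(1, 2))))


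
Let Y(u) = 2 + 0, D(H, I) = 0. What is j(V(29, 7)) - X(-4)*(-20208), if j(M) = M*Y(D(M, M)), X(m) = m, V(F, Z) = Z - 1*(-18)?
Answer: -80782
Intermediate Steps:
V(F, Z) = 18 + Z (V(F, Z) = Z + 18 = 18 + Z)
Y(u) = 2
j(M) = 2*M (j(M) = M*2 = 2*M)
j(V(29, 7)) - X(-4)*(-20208) = 2*(18 + 7) - (-4)*(-20208) = 2*25 - 1*80832 = 50 - 80832 = -80782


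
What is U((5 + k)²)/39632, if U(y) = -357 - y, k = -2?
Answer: -183/19816 ≈ -0.0092350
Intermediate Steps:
U((5 + k)²)/39632 = (-357 - (5 - 2)²)/39632 = (-357 - 1*3²)*(1/39632) = (-357 - 1*9)*(1/39632) = (-357 - 9)*(1/39632) = -366*1/39632 = -183/19816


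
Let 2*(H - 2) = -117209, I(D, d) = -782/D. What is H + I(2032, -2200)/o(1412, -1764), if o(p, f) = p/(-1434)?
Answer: -42035058493/717296 ≈ -58602.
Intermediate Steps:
o(p, f) = -p/1434 (o(p, f) = p*(-1/1434) = -p/1434)
H = -117205/2 (H = 2 + (½)*(-117209) = 2 - 117209/2 = -117205/2 ≈ -58603.)
H + I(2032, -2200)/o(1412, -1764) = -117205/2 + (-782/2032)/((-1/1434*1412)) = -117205/2 + (-782*1/2032)/(-706/717) = -117205/2 - 391/1016*(-717/706) = -117205/2 + 280347/717296 = -42035058493/717296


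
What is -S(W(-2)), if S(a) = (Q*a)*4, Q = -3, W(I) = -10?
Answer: -120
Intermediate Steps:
S(a) = -12*a (S(a) = -3*a*4 = -12*a)
-S(W(-2)) = -(-12)*(-10) = -1*120 = -120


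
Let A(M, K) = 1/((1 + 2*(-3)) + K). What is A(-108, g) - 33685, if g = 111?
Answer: -3570609/106 ≈ -33685.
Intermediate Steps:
A(M, K) = 1/(-5 + K) (A(M, K) = 1/((1 - 6) + K) = 1/(-5 + K))
A(-108, g) - 33685 = 1/(-5 + 111) - 33685 = 1/106 - 33685 = -3570609/106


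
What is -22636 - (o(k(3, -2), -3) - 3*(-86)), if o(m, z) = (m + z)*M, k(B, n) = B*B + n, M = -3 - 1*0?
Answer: -22882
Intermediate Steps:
M = -3 (M = -3 + 0 = -3)
k(B, n) = n + B² (k(B, n) = B² + n = n + B²)
o(m, z) = -3*m - 3*z (o(m, z) = (m + z)*(-3) = -3*m - 3*z)
-22636 - (o(k(3, -2), -3) - 3*(-86)) = -22636 - ((-3*(-2 + 3²) - 3*(-3)) - 3*(-86)) = -22636 - ((-3*(-2 + 9) + 9) + 258) = -22636 - ((-3*7 + 9) + 258) = -22636 - ((-21 + 9) + 258) = -22636 - (-12 + 258) = -22636 - 1*246 = -22636 - 246 = -22882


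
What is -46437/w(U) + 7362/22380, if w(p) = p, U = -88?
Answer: 86658993/164120 ≈ 528.02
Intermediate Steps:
-46437/w(U) + 7362/22380 = -46437/(-88) + 7362/22380 = -46437*(-1/88) + 7362*(1/22380) = 46437/88 + 1227/3730 = 86658993/164120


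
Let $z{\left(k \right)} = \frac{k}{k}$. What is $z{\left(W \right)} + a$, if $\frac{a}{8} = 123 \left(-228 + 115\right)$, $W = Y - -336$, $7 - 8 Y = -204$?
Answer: $-111191$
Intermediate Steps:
$Y = \frac{211}{8}$ ($Y = \frac{7}{8} - - \frac{51}{2} = \frac{7}{8} + \frac{51}{2} = \frac{211}{8} \approx 26.375$)
$W = \frac{2899}{8}$ ($W = \frac{211}{8} - -336 = \frac{211}{8} + 336 = \frac{2899}{8} \approx 362.38$)
$z{\left(k \right)} = 1$
$a = -111192$ ($a = 8 \cdot 123 \left(-228 + 115\right) = 8 \cdot 123 \left(-113\right) = 8 \left(-13899\right) = -111192$)
$z{\left(W \right)} + a = 1 - 111192 = -111191$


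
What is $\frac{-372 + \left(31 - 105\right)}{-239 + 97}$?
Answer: $\frac{223}{71} \approx 3.1408$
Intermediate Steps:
$\frac{-372 + \left(31 - 105\right)}{-239 + 97} = \frac{-372 + \left(31 - 105\right)}{-142} = \left(-372 - 74\right) \left(- \frac{1}{142}\right) = \left(-446\right) \left(- \frac{1}{142}\right) = \frac{223}{71}$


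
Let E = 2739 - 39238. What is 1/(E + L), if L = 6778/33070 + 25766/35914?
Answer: -296918995/10836972521827 ≈ -2.7399e-5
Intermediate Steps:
L = 273876678/296918995 (L = 6778*(1/33070) + 25766*(1/35914) = 3389/16535 + 12883/17957 = 273876678/296918995 ≈ 0.92240)
E = -36499
1/(E + L) = 1/(-36499 + 273876678/296918995) = 1/(-10836972521827/296918995) = -296918995/10836972521827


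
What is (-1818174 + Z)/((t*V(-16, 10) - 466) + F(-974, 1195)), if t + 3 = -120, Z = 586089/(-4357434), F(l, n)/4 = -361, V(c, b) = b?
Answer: 528171586107/912156184 ≈ 579.04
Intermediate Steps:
F(l, n) = -1444 (F(l, n) = 4*(-361) = -1444)
Z = -195363/1452478 (Z = 586089*(-1/4357434) = -195363/1452478 ≈ -0.13450)
t = -123 (t = -3 - 120 = -123)
(-1818174 + Z)/((t*V(-16, 10) - 466) + F(-974, 1195)) = (-1818174 - 195363/1452478)/((-123*10 - 466) - 1444) = -2640857930535/(1452478*((-1230 - 466) - 1444)) = -2640857930535/(1452478*(-1696 - 1444)) = -2640857930535/1452478/(-3140) = -2640857930535/1452478*(-1/3140) = 528171586107/912156184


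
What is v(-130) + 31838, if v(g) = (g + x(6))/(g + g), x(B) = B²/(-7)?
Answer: 28973053/910 ≈ 31839.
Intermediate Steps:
x(B) = -B²/7 (x(B) = B²*(-⅐) = -B²/7)
v(g) = (-36/7 + g)/(2*g) (v(g) = (g - ⅐*6²)/(g + g) = (g - ⅐*36)/((2*g)) = (g - 36/7)*(1/(2*g)) = (-36/7 + g)*(1/(2*g)) = (-36/7 + g)/(2*g))
v(-130) + 31838 = (1/14)*(-36 + 7*(-130))/(-130) + 31838 = (1/14)*(-1/130)*(-36 - 910) + 31838 = (1/14)*(-1/130)*(-946) + 31838 = 473/910 + 31838 = 28973053/910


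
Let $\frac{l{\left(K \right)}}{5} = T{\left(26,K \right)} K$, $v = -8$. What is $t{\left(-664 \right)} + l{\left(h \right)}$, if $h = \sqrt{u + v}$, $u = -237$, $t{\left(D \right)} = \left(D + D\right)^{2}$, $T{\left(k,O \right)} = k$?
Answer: $1763584 + 910 i \sqrt{5} \approx 1.7636 \cdot 10^{6} + 2034.8 i$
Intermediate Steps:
$t{\left(D \right)} = 4 D^{2}$ ($t{\left(D \right)} = \left(2 D\right)^{2} = 4 D^{2}$)
$h = 7 i \sqrt{5}$ ($h = \sqrt{-237 - 8} = \sqrt{-245} = 7 i \sqrt{5} \approx 15.652 i$)
$l{\left(K \right)} = 130 K$ ($l{\left(K \right)} = 5 \cdot 26 K = 130 K$)
$t{\left(-664 \right)} + l{\left(h \right)} = 4 \left(-664\right)^{2} + 130 \cdot 7 i \sqrt{5} = 4 \cdot 440896 + 910 i \sqrt{5} = 1763584 + 910 i \sqrt{5}$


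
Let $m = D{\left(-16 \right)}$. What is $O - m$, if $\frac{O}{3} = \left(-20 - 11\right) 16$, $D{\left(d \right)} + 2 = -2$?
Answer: $-1484$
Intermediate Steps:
$D{\left(d \right)} = -4$ ($D{\left(d \right)} = -2 - 2 = -4$)
$m = -4$
$O = -1488$ ($O = 3 \left(-20 - 11\right) 16 = 3 \left(\left(-31\right) 16\right) = 3 \left(-496\right) = -1488$)
$O - m = -1488 - -4 = -1488 + 4 = -1484$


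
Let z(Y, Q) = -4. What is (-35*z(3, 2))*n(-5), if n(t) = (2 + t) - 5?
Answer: -1120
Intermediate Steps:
n(t) = -3 + t
(-35*z(3, 2))*n(-5) = (-35*(-4))*(-3 - 5) = 140*(-8) = -1120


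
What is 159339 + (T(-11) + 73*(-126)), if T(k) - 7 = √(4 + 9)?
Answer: 150148 + √13 ≈ 1.5015e+5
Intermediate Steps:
T(k) = 7 + √13 (T(k) = 7 + √(4 + 9) = 7 + √13)
159339 + (T(-11) + 73*(-126)) = 159339 + ((7 + √13) + 73*(-126)) = 159339 + ((7 + √13) - 9198) = 159339 + (-9191 + √13) = 150148 + √13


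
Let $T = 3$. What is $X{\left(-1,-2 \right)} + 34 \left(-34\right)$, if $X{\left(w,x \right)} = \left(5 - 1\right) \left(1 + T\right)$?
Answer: $-1140$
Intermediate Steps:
$X{\left(w,x \right)} = 16$ ($X{\left(w,x \right)} = \left(5 - 1\right) \left(1 + 3\right) = 4 \cdot 4 = 16$)
$X{\left(-1,-2 \right)} + 34 \left(-34\right) = 16 + 34 \left(-34\right) = 16 - 1156 = -1140$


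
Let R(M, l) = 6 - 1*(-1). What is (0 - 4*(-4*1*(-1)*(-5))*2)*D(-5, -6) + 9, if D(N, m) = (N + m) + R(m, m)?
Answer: -631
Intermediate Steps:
R(M, l) = 7 (R(M, l) = 6 + 1 = 7)
D(N, m) = 7 + N + m (D(N, m) = (N + m) + 7 = 7 + N + m)
(0 - 4*(-4*1*(-1)*(-5))*2)*D(-5, -6) + 9 = (0 - 4*(-4*1*(-1)*(-5))*2)*(7 - 5 - 6) + 9 = (0 - 4*(-(-4)*(-5))*2)*(-4) + 9 = (0 - 4*(-4*5)*2)*(-4) + 9 = (0 - (-80)*2)*(-4) + 9 = (0 - 4*(-40))*(-4) + 9 = (0 + 160)*(-4) + 9 = 160*(-4) + 9 = -640 + 9 = -631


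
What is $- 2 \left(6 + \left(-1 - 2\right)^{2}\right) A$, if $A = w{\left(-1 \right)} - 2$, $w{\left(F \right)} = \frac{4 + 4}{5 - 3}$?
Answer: $-60$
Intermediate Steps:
$w{\left(F \right)} = 4$ ($w{\left(F \right)} = \frac{8}{2} = 8 \cdot \frac{1}{2} = 4$)
$A = 2$ ($A = 4 - 2 = 2$)
$- 2 \left(6 + \left(-1 - 2\right)^{2}\right) A = - 2 \left(6 + \left(-1 - 2\right)^{2}\right) 2 = - 2 \left(6 + \left(-3\right)^{2}\right) 2 = - 2 \left(6 + 9\right) 2 = \left(-2\right) 15 \cdot 2 = \left(-30\right) 2 = -60$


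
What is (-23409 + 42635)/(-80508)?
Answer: -9613/40254 ≈ -0.23881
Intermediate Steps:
(-23409 + 42635)/(-80508) = 19226*(-1/80508) = -9613/40254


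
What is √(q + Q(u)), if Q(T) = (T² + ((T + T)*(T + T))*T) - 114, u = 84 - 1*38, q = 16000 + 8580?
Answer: 3*√46214 ≈ 644.92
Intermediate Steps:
q = 24580
u = 46 (u = 84 - 38 = 46)
Q(T) = -114 + T² + 4*T³ (Q(T) = (T² + ((2*T)*(2*T))*T) - 114 = (T² + (4*T²)*T) - 114 = (T² + 4*T³) - 114 = -114 + T² + 4*T³)
√(q + Q(u)) = √(24580 + (-114 + 46² + 4*46³)) = √(24580 + (-114 + 2116 + 4*97336)) = √(24580 + (-114 + 2116 + 389344)) = √(24580 + 391346) = √415926 = 3*√46214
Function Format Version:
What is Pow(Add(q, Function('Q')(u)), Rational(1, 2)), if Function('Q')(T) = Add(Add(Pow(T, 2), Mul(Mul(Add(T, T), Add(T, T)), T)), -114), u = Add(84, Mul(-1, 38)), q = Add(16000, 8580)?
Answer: Mul(3, Pow(46214, Rational(1, 2))) ≈ 644.92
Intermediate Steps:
q = 24580
u = 46 (u = Add(84, -38) = 46)
Function('Q')(T) = Add(-114, Pow(T, 2), Mul(4, Pow(T, 3))) (Function('Q')(T) = Add(Add(Pow(T, 2), Mul(Mul(Mul(2, T), Mul(2, T)), T)), -114) = Add(Add(Pow(T, 2), Mul(Mul(4, Pow(T, 2)), T)), -114) = Add(Add(Pow(T, 2), Mul(4, Pow(T, 3))), -114) = Add(-114, Pow(T, 2), Mul(4, Pow(T, 3))))
Pow(Add(q, Function('Q')(u)), Rational(1, 2)) = Pow(Add(24580, Add(-114, Pow(46, 2), Mul(4, Pow(46, 3)))), Rational(1, 2)) = Pow(Add(24580, Add(-114, 2116, Mul(4, 97336))), Rational(1, 2)) = Pow(Add(24580, Add(-114, 2116, 389344)), Rational(1, 2)) = Pow(Add(24580, 391346), Rational(1, 2)) = Pow(415926, Rational(1, 2)) = Mul(3, Pow(46214, Rational(1, 2)))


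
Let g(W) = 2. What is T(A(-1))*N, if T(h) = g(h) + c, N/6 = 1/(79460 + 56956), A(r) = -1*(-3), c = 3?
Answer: 5/22736 ≈ 0.00021992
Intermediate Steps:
A(r) = 3
N = 1/22736 (N = 6/(79460 + 56956) = 6/136416 = 6*(1/136416) = 1/22736 ≈ 4.3983e-5)
T(h) = 5 (T(h) = 2 + 3 = 5)
T(A(-1))*N = 5*(1/22736) = 5/22736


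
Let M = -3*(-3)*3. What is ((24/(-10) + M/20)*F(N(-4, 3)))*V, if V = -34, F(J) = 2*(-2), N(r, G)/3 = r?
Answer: -714/5 ≈ -142.80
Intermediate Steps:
M = 27 (M = 9*3 = 27)
N(r, G) = 3*r
F(J) = -4
((24/(-10) + M/20)*F(N(-4, 3)))*V = ((24/(-10) + 27/20)*(-4))*(-34) = ((24*(-⅒) + 27*(1/20))*(-4))*(-34) = ((-12/5 + 27/20)*(-4))*(-34) = -21/20*(-4)*(-34) = (21/5)*(-34) = -714/5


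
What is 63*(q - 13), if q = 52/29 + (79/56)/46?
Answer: -7514181/10672 ≈ -704.10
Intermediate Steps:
q = 136243/74704 (q = 52*(1/29) + (79*(1/56))*(1/46) = 52/29 + (79/56)*(1/46) = 52/29 + 79/2576 = 136243/74704 ≈ 1.8238)
63*(q - 13) = 63*(136243/74704 - 13) = 63*(-834909/74704) = -7514181/10672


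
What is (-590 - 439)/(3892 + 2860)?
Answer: -1029/6752 ≈ -0.15240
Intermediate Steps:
(-590 - 439)/(3892 + 2860) = -1029/6752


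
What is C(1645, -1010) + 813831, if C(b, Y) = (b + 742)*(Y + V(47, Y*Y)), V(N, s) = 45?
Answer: -1489624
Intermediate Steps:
C(b, Y) = (45 + Y)*(742 + b) (C(b, Y) = (b + 742)*(Y + 45) = (742 + b)*(45 + Y) = (45 + Y)*(742 + b))
C(1645, -1010) + 813831 = (33390 + 45*1645 + 742*(-1010) - 1010*1645) + 813831 = (33390 + 74025 - 749420 - 1661450) + 813831 = -2303455 + 813831 = -1489624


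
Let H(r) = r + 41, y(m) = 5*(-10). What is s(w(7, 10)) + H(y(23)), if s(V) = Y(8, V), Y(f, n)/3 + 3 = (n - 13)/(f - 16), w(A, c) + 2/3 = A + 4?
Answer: -17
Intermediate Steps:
w(A, c) = 10/3 + A (w(A, c) = -⅔ + (A + 4) = -⅔ + (4 + A) = 10/3 + A)
Y(f, n) = -9 + 3*(-13 + n)/(-16 + f) (Y(f, n) = -9 + 3*((n - 13)/(f - 16)) = -9 + 3*((-13 + n)/(-16 + f)) = -9 + 3*(-13 + n)/(-16 + f))
s(V) = -33/8 - 3*V/8 (s(V) = 3*(35 + V - 3*8)/(-16 + 8) = 3*(35 + V - 24)/(-8) = 3*(-⅛)*(11 + V) = -33/8 - 3*V/8)
y(m) = -50
H(r) = 41 + r
s(w(7, 10)) + H(y(23)) = (-33/8 - 3*(10/3 + 7)/8) + (41 - 50) = (-33/8 - 3/8*31/3) - 9 = (-33/8 - 31/8) - 9 = -8 - 9 = -17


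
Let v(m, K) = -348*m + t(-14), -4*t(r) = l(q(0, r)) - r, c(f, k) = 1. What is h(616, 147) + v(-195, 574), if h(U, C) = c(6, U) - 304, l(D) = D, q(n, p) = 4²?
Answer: 135099/2 ≈ 67550.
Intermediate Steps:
q(n, p) = 16
t(r) = -4 + r/4 (t(r) = -(16 - r)/4 = -4 + r/4)
h(U, C) = -303 (h(U, C) = 1 - 304 = -303)
v(m, K) = -15/2 - 348*m (v(m, K) = -348*m + (-4 + (¼)*(-14)) = -348*m + (-4 - 7/2) = -348*m - 15/2 = -15/2 - 348*m)
h(616, 147) + v(-195, 574) = -303 + (-15/2 - 348*(-195)) = -303 + (-15/2 + 67860) = -303 + 135705/2 = 135099/2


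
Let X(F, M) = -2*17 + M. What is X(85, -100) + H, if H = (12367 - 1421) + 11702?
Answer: 22514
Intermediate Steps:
H = 22648 (H = 10946 + 11702 = 22648)
X(F, M) = -34 + M
X(85, -100) + H = (-34 - 100) + 22648 = -134 + 22648 = 22514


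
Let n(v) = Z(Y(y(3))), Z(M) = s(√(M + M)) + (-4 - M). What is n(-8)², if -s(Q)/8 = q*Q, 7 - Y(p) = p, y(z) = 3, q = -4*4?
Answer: 131136 - 4096*√2 ≈ 1.2534e+5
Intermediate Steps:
q = -16
Y(p) = 7 - p
s(Q) = 128*Q (s(Q) = -(-128)*Q = 128*Q)
Z(M) = -4 - M + 128*√2*√M (Z(M) = 128*√(M + M) + (-4 - M) = 128*√(2*M) + (-4 - M) = 128*(√2*√M) + (-4 - M) = 128*√2*√M + (-4 - M) = -4 - M + 128*√2*√M)
n(v) = -8 + 256*√2 (n(v) = -4 - (7 - 1*3) + 128*√2*√(7 - 1*3) = -4 - (7 - 3) + 128*√2*√(7 - 3) = -4 - 1*4 + 128*√2*√4 = -4 - 4 + 128*√2*2 = -4 - 4 + 256*√2 = -8 + 256*√2)
n(-8)² = (-8 + 256*√2)²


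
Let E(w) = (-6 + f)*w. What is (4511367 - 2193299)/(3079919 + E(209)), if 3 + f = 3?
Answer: 2318068/3078665 ≈ 0.75295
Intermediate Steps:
f = 0 (f = -3 + 3 = 0)
E(w) = -6*w (E(w) = (-6 + 0)*w = -6*w)
(4511367 - 2193299)/(3079919 + E(209)) = (4511367 - 2193299)/(3079919 - 6*209) = 2318068/(3079919 - 1254) = 2318068/3078665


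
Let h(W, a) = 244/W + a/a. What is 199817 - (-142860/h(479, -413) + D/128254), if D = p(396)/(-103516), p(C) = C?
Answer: 235541796739492141/799899549106 ≈ 2.9446e+5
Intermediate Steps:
D = -99/25879 (D = 396/(-103516) = 396*(-1/103516) = -99/25879 ≈ -0.0038255)
h(W, a) = 1 + 244/W (h(W, a) = 244/W + 1 = 1 + 244/W)
199817 - (-142860/h(479, -413) + D/128254) = 199817 - (-142860*479/(244 + 479) - 99/25879/128254) = 199817 - (-142860/((1/479)*723) - 99/25879*1/128254) = 199817 - (-142860/723/479 - 99/3319085266) = 199817 - (-142860*479/723 - 99/3319085266) = 199817 - (-22809980/241 - 99/3319085266) = 199817 - 1*(-75708268535778539/799899549106) = 199817 + 75708268535778539/799899549106 = 235541796739492141/799899549106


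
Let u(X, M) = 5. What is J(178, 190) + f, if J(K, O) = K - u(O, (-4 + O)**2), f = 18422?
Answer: 18595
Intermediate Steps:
J(K, O) = -5 + K (J(K, O) = K - 1*5 = K - 5 = -5 + K)
J(178, 190) + f = (-5 + 178) + 18422 = 173 + 18422 = 18595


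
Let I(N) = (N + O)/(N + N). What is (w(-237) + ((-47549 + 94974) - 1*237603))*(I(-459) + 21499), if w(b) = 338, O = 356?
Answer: -624452893400/153 ≈ -4.0814e+9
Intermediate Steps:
I(N) = (356 + N)/(2*N) (I(N) = (N + 356)/(N + N) = (356 + N)/((2*N)) = (356 + N)*(1/(2*N)) = (356 + N)/(2*N))
(w(-237) + ((-47549 + 94974) - 1*237603))*(I(-459) + 21499) = (338 + ((-47549 + 94974) - 1*237603))*((½)*(356 - 459)/(-459) + 21499) = (338 + (47425 - 237603))*((½)*(-1/459)*(-103) + 21499) = (338 - 190178)*(103/918 + 21499) = -189840*19736185/918 = -624452893400/153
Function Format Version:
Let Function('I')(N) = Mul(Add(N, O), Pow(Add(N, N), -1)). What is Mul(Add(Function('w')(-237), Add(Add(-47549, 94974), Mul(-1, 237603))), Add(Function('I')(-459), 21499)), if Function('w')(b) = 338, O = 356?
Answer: Rational(-624452893400, 153) ≈ -4.0814e+9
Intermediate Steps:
Function('I')(N) = Mul(Rational(1, 2), Pow(N, -1), Add(356, N)) (Function('I')(N) = Mul(Add(N, 356), Pow(Add(N, N), -1)) = Mul(Add(356, N), Pow(Mul(2, N), -1)) = Mul(Add(356, N), Mul(Rational(1, 2), Pow(N, -1))) = Mul(Rational(1, 2), Pow(N, -1), Add(356, N)))
Mul(Add(Function('w')(-237), Add(Add(-47549, 94974), Mul(-1, 237603))), Add(Function('I')(-459), 21499)) = Mul(Add(338, Add(Add(-47549, 94974), Mul(-1, 237603))), Add(Mul(Rational(1, 2), Pow(-459, -1), Add(356, -459)), 21499)) = Mul(Add(338, Add(47425, -237603)), Add(Mul(Rational(1, 2), Rational(-1, 459), -103), 21499)) = Mul(Add(338, -190178), Add(Rational(103, 918), 21499)) = Mul(-189840, Rational(19736185, 918)) = Rational(-624452893400, 153)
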